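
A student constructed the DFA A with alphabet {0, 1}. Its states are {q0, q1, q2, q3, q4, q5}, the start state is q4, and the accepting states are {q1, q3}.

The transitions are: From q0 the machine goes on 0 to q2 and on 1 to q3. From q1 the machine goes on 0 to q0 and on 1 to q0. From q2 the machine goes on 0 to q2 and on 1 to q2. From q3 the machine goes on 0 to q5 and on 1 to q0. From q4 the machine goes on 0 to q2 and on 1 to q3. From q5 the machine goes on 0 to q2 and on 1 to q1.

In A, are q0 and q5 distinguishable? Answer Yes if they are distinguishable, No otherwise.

Start with accepting vs non-accepting: {q1,q3} | {q0,q2,q4,q5}.
Split {q0,q2,q4,q5} by δ(·,1) → {q0,q4,q5} and {q2}.
No further refinement is possible. Final partition (3 blocks): {q1,q3} | {q0,q4,q5} | {q2}.
q0 and q5 lie in the same block of the stable partition, so they are equivalent — no string distinguishes them.

No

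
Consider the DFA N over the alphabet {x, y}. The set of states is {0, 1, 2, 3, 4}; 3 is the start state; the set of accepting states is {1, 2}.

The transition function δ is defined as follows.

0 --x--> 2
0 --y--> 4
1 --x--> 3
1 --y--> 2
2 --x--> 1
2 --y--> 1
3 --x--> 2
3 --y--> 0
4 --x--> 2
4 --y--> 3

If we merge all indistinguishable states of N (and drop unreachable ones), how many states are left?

All states are reachable from the start state.
Initial partition by acceptance: {1,2} | {0,3,4}.
Split {1,2} by δ(·,x) → {1} and {2}.
No further refinement is possible. Final partition (3 blocks): {1} | {0,3,4} | {2}.

3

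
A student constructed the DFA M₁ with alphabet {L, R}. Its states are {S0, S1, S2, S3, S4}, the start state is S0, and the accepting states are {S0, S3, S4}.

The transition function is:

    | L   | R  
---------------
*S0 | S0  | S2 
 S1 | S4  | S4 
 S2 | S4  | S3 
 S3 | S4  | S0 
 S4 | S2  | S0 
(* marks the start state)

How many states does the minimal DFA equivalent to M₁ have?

States {S1} cannot be reached from the start state, so discard them.
P0 = {S0,S3,S4} | {S2}.
Refine {S0,S3,S4} on symbol L: members go to different blocks, giving {S0,S3} and {S4}.
On input L, block {S0,S3} splits into {S0} and {S3}.
Stable partition: {S0} | {S2} | {S4} | {S3} — 4 equivalence classes.

4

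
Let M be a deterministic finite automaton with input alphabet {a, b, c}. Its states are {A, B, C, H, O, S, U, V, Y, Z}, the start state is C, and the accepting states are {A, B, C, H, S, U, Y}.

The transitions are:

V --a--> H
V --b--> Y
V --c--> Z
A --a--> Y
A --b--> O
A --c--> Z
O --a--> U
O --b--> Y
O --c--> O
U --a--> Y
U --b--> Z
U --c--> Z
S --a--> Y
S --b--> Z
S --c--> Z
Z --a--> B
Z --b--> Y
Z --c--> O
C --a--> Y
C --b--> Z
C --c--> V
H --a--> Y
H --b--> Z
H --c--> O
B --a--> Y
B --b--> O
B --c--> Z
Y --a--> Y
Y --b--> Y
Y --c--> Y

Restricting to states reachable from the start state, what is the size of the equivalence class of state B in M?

States {A,S} cannot be reached from the start state, so discard them.
Initial partition by acceptance: {B,C,H,U,Y} | {O,V,Z}.
Split {B,C,H,U,Y} by δ(·,b) → {B,C,H,U} and {Y}.
No further refinement is possible. Final partition (3 blocks): {B,C,H,U} | {O,V,Z} | {Y}.
The equivalence class containing B is {B,C,H,U}, of size 4.

4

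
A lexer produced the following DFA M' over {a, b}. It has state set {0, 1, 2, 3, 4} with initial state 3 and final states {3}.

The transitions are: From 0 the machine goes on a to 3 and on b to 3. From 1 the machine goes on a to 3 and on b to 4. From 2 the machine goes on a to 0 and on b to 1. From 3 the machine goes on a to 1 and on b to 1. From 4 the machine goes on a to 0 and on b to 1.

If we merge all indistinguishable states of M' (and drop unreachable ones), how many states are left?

4

First remove the unreachable states {2}; 4 states remain.
Initial partition by acceptance: {3} | {0,1,4}.
Split {0,1,4} by δ(·,a) → {0,1} and {4}.
Split {0,1} by δ(·,b) → {0} and {1}.
No further refinement is possible. Final partition (4 blocks): {3} | {0} | {4} | {1}.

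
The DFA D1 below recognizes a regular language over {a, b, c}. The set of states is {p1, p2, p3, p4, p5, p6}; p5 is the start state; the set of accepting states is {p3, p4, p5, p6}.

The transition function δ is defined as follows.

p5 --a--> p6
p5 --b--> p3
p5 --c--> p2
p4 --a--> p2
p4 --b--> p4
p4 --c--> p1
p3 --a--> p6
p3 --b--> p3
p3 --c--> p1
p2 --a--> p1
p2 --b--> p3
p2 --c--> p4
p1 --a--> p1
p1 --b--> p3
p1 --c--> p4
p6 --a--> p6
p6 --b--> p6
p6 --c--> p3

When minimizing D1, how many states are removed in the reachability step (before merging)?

Exploring from p5, all states are eventually visited, so none are unreachable.

0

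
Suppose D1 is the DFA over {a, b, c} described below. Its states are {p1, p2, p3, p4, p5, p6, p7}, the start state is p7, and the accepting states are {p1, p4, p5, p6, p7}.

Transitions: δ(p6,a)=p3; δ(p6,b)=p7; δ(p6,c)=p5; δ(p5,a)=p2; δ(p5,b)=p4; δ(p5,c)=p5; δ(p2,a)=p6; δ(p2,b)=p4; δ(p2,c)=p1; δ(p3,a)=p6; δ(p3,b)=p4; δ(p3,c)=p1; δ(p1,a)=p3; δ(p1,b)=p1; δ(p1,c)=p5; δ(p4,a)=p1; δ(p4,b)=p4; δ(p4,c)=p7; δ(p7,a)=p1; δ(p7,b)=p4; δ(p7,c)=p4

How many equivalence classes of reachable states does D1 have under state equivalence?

Every state is reachable, so we keep all 7.
Initial partition by acceptance: {p1,p4,p5,p6,p7} | {p2,p3}.
Refine {p1,p4,p5,p6,p7} on symbol a: members go to different blocks, giving {p1,p5,p6} and {p4,p7}.
Refine {p1,p5,p6} on symbol b: members go to different blocks, giving {p5,p6} and {p1}.
No further refinement is possible. Final partition (4 blocks): {p5,p6} | {p2,p3} | {p4,p7} | {p1}.

4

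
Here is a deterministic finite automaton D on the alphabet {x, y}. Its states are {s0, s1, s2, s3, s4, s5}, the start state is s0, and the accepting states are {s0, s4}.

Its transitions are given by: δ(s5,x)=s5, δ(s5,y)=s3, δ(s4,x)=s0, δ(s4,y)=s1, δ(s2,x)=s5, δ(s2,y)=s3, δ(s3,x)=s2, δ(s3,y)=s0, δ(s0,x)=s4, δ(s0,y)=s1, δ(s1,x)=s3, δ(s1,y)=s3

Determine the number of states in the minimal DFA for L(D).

4

Every state is reachable, so we keep all 6.
Initial partition by acceptance: {s0,s4} | {s1,s2,s3,s5}.
On input y, block {s1,s2,s3,s5} splits into {s1,s2,s5} and {s3}.
On input x, block {s1,s2,s5} splits into {s2,s5} and {s1}.
The partition is now stable with 4 blocks: {s0,s4} | {s2,s5} | {s3} | {s1}.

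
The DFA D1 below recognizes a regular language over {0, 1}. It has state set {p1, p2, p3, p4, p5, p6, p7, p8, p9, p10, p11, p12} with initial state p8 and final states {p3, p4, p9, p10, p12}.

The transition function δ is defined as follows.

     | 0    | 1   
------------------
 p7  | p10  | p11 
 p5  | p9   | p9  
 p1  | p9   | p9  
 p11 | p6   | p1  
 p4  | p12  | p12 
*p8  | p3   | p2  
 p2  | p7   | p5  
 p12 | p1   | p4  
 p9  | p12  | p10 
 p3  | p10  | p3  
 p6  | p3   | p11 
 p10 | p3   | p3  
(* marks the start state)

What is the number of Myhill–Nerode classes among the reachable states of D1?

7

P0 = {p3,p4,p9,p10,p12} | {p1,p2,p5,p6,p7,p8,p11}.
Split {p3,p4,p9,p10,p12} by δ(·,0) → {p3,p4,p9,p10} and {p12}.
Split {p3,p4,p9,p10} by δ(·,0) → {p3,p10} and {p4,p9}.
Split {p1,p2,p5,p6,p7,p8,p11} by δ(·,0) → {p6,p7,p8} and {p1,p5} and {p2,p11}.
Refine {p4,p9} on symbol 1: members go to different blocks, giving {p4} and {p9}.
No further refinement is possible. Final partition (7 blocks): {p3,p10} | {p6,p7,p8} | {p12} | {p4} | {p1,p5} | {p2,p11} | {p9}.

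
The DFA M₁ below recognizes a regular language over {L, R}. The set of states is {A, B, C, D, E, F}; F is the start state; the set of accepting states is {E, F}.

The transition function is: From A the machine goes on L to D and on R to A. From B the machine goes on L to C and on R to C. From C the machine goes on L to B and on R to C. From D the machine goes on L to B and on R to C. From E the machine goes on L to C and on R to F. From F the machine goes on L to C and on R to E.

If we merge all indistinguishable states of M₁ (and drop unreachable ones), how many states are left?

First remove the unreachable states {A,D}; 4 states remain.
P0 = {E,F} | {B,C}.
The partition is now stable with 2 blocks: {E,F} | {B,C}.

2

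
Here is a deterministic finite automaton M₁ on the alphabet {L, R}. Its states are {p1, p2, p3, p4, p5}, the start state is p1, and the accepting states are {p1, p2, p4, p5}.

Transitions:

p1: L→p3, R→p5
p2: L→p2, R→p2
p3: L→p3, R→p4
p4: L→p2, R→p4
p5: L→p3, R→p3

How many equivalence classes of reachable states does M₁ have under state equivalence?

4

All states are reachable from the start state.
Start with accepting vs non-accepting: {p1,p2,p4,p5} | {p3}.
Split {p1,p2,p4,p5} by δ(·,L) → {p1,p5} and {p2,p4}.
Refine {p1,p5} on symbol R: members go to different blocks, giving {p1} and {p5}.
No further refinement is possible. Final partition (4 blocks): {p1} | {p3} | {p2,p4} | {p5}.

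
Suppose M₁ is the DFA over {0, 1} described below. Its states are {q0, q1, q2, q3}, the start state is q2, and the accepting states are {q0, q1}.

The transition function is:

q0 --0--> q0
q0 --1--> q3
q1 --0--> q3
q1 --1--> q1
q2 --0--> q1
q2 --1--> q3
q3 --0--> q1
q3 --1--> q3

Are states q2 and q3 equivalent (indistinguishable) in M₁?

First remove the unreachable states {q0}; 3 states remain.
Start with accepting vs non-accepting: {q1} | {q2,q3}.
No further refinement is possible. Final partition (2 blocks): {q1} | {q2,q3}.
q2 and q3 lie in the same block of the stable partition, so they are equivalent — no string distinguishes them.

Yes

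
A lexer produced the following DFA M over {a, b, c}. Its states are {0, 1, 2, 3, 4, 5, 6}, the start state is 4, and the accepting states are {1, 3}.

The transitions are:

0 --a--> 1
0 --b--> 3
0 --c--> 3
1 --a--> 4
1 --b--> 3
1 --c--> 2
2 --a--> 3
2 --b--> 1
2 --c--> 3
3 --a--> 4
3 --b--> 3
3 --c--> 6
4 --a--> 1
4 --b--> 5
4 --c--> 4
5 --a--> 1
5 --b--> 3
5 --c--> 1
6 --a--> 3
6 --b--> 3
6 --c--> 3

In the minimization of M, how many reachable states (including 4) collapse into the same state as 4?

States {0} cannot be reached from the start state, so discard them.
Start with accepting vs non-accepting: {1,3} | {2,4,5,6}.
Split {2,4,5,6} by δ(·,b) → {2,5,6} and {4}.
Stable partition: {1,3} | {2,5,6} | {4} — 3 equivalence classes.
State 4 belongs to the block {4}, which has 1 states.

1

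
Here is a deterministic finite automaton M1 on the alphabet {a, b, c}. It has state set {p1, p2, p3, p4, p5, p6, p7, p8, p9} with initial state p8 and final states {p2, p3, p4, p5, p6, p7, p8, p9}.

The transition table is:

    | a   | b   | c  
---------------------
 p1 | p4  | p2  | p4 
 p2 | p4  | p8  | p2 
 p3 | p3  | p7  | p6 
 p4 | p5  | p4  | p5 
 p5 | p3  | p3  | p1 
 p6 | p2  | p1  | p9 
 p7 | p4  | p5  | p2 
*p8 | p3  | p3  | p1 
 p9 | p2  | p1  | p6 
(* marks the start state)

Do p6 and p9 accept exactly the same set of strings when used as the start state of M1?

Yes

Every state is reachable, so we keep all 9.
P0 = {p2,p3,p4,p5,p6,p7,p8,p9} | {p1}.
On input b, block {p2,p3,p4,p5,p6,p7,p8,p9} splits into {p2,p3,p4,p5,p7,p8} and {p6,p9}.
Refine {p2,p3,p4,p5,p7,p8} on symbol c: members go to different blocks, giving {p2,p4,p7} and {p5,p8} and {p3}.
Refine {p2,p4,p7} on symbol a: members go to different blocks, giving {p2,p7} and {p4}.
Stable partition: {p2,p7} | {p1} | {p6,p9} | {p5,p8} | {p3} | {p4} — 6 equivalence classes.
p6 and p9 lie in the same block of the stable partition, so they are equivalent — no string distinguishes them.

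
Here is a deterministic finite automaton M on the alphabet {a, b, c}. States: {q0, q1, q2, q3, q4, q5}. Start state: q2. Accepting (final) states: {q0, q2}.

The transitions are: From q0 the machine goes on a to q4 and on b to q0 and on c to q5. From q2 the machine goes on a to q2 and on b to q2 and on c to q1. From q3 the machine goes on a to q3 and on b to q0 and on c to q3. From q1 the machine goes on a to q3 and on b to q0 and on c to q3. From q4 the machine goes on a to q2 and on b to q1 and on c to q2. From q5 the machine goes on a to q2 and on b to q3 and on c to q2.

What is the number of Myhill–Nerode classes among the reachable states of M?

Initial partition by acceptance: {q0,q2} | {q1,q3,q4,q5}.
Split {q0,q2} by δ(·,a) → {q0} and {q2}.
Refine {q1,q3,q4,q5} on symbol a: members go to different blocks, giving {q1,q3} and {q4,q5}.
The partition is now stable with 4 blocks: {q0} | {q1,q3} | {q2} | {q4,q5}.

4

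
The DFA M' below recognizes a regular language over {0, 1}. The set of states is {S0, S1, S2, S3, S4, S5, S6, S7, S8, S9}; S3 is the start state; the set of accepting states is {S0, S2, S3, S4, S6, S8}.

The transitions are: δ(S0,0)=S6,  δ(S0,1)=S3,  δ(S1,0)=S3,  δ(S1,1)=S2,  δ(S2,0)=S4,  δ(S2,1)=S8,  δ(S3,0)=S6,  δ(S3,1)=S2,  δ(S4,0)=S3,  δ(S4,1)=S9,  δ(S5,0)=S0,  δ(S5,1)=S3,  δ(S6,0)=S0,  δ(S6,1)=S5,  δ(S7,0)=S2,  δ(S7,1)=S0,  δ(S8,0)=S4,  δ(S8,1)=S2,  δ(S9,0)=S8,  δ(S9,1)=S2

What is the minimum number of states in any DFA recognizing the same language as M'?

States {S1,S7} cannot be reached from the start state, so discard them.
Start with accepting vs non-accepting: {S0,S2,S3,S4,S6,S8} | {S5,S9}.
Split {S0,S2,S3,S4,S6,S8} by δ(·,1) → {S0,S2,S3,S8} and {S4,S6}.
Stable partition: {S0,S2,S3,S8} | {S5,S9} | {S4,S6} — 3 equivalence classes.

3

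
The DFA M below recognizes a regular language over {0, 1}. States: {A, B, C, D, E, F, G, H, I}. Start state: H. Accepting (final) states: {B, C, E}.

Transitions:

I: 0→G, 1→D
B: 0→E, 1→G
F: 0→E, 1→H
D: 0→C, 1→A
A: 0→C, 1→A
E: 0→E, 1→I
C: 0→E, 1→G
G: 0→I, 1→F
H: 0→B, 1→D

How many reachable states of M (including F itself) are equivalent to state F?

Every state is reachable, so we keep all 9.
P0 = {B,C,E} | {A,D,F,G,H,I}.
Refine {A,D,F,G,H,I} on symbol 0: members go to different blocks, giving {A,D,F,H} and {G,I}.
No further refinement is possible. Final partition (3 blocks): {B,C,E} | {A,D,F,H} | {G,I}.
The equivalence class containing F is {A,D,F,H}, of size 4.

4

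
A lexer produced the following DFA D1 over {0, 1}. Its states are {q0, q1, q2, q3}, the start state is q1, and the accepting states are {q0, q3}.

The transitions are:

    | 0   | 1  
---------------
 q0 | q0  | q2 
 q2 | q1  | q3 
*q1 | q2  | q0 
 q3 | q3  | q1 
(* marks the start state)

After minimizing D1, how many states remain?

All states are reachable from the start state.
P0 = {q0,q3} | {q1,q2}.
The partition is now stable with 2 blocks: {q0,q3} | {q1,q2}.

2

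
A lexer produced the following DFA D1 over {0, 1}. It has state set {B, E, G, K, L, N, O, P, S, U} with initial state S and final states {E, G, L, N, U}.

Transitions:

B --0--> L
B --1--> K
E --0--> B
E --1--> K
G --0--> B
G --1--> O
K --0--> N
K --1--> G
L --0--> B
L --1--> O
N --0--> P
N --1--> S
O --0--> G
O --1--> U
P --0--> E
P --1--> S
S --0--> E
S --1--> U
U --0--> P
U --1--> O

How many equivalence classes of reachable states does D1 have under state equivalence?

Initial partition by acceptance: {E,G,L,N,U} | {B,K,O,P,S}.
On input 1, block {B,K,O,P,S} splits into {K,O,S} and {B,P}.
The partition is now stable with 3 blocks: {E,G,L,N,U} | {K,O,S} | {B,P}.

3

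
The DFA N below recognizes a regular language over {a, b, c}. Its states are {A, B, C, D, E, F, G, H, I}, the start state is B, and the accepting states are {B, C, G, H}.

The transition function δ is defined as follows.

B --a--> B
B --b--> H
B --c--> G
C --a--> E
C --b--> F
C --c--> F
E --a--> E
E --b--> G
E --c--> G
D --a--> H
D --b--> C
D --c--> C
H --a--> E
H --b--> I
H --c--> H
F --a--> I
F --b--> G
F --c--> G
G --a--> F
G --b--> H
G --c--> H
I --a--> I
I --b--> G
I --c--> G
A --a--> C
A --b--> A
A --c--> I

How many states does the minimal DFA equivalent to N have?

4

Reachable states from the start: {B,E,F,G,H,I}. Unreachable: {A,C,D} — drop them.
Start with accepting vs non-accepting: {B,G,H} | {E,F,I}.
On input a, block {B,G,H} splits into {G,H} and {B}.
Split {G,H} by δ(·,b) → {G} and {H}.
No further refinement is possible. Final partition (4 blocks): {G} | {E,F,I} | {B} | {H}.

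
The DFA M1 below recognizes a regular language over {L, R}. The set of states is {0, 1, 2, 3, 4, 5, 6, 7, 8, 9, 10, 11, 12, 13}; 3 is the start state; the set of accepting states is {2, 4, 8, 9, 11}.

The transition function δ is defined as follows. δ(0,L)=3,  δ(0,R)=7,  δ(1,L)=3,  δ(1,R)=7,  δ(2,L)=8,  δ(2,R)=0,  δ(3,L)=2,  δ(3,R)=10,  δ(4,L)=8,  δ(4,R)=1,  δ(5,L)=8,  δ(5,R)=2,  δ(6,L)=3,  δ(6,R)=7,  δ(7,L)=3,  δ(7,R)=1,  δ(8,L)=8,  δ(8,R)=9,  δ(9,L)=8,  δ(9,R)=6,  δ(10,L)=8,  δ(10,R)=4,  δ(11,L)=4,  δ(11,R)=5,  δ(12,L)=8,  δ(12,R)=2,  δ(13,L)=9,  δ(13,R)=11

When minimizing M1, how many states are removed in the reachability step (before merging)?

BFS from 3 reaches {0, 1, 2, 3, 4, 6, 7, 8, 9, 10}; the 4 state(s) 5, 11, 12, 13 are never visited.

4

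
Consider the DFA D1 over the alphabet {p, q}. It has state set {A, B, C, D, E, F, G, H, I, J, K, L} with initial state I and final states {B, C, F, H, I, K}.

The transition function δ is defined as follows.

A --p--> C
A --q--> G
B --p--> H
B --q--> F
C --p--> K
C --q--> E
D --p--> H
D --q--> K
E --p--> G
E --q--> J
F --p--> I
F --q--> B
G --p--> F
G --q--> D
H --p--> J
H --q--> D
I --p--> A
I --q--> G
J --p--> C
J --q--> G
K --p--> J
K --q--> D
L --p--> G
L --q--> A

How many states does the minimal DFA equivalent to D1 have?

Reachable states from the start: {A,B,C,D,E,F,G,H,I,J,K}. Unreachable: {L} — drop them.
P0 = {B,C,F,H,I,K} | {A,D,E,G,J}.
Split {B,C,F,H,I,K} by δ(·,p) → {B,C,F} and {H,I,K}.
On input q, block {B,C,F} splits into {B,F} and {C}.
On input p, block {A,D,E,G,J} splits into {A,J} and {D} and {E} and {G}.
On input q, block {H,I,K} splits into {H,K} and {I}.
Split {B,F} by δ(·,p) → {B} and {F}.
The partition is now stable with 9 blocks: {B} | {A,J} | {H,K} | {C} | {D} | {E} | {G} | {I} | {F}.

9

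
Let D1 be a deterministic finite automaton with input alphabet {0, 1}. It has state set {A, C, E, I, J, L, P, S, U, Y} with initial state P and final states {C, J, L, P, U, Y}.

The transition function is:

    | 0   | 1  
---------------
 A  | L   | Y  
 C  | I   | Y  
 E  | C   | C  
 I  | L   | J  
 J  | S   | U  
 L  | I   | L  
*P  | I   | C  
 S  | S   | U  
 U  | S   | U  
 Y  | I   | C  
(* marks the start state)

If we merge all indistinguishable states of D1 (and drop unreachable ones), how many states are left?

4

States {A,E} cannot be reached from the start state, so discard them.
Initial partition by acceptance: {C,J,L,P,U,Y} | {I,S}.
Refine {I,S} on symbol 0: members go to different blocks, giving {S} and {I}.
Refine {C,J,L,P,U,Y} on symbol 0: members go to different blocks, giving {C,L,P,Y} and {J,U}.
Stable partition: {C,L,P,Y} | {S} | {I} | {J,U} — 4 equivalence classes.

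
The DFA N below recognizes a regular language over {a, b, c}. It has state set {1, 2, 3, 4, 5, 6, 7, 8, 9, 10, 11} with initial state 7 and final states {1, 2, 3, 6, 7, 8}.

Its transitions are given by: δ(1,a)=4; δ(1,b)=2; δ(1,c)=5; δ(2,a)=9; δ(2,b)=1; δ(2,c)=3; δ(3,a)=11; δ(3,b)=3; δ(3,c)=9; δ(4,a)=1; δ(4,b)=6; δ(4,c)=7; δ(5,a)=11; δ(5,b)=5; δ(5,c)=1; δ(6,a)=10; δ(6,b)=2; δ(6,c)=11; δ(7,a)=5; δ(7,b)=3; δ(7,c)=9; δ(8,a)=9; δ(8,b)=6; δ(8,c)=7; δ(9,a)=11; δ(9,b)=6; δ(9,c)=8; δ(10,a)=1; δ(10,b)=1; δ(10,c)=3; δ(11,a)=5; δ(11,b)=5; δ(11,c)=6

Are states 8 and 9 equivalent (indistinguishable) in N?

No

All states are reachable from the start state.
Start with accepting vs non-accepting: {1,2,3,6,7,8} | {4,5,9,10,11}.
Refine {1,2,3,6,7,8} on symbol c: members go to different blocks, giving {1,3,6,7} and {2,8}.
On input b, block {1,3,6,7} splits into {1,6} and {3,7}.
On input a, block {4,5,9,10,11} splits into {5,9,11} and {4,10}.
Refine {5,9,11} on symbol b: members go to different blocks, giving {5,11} and {9}.
Stable partition: {1,6} | {5,11} | {2,8} | {3,7} | {4,10} | {9} — 6 equivalence classes.
8 and 9 end up in different blocks, so they are distinguishable. For instance, the string 'ε' is accepted from only 8.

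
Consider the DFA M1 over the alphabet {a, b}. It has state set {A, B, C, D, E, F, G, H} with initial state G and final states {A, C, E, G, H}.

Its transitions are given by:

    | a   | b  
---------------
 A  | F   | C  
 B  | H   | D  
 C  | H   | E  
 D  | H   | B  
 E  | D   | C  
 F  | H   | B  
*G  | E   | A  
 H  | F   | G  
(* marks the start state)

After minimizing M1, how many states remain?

3

Initial partition by acceptance: {A,C,E,G,H} | {B,D,F}.
Split {A,C,E,G,H} by δ(·,a) → {A,E,H} and {C,G}.
No further refinement is possible. Final partition (3 blocks): {A,E,H} | {B,D,F} | {C,G}.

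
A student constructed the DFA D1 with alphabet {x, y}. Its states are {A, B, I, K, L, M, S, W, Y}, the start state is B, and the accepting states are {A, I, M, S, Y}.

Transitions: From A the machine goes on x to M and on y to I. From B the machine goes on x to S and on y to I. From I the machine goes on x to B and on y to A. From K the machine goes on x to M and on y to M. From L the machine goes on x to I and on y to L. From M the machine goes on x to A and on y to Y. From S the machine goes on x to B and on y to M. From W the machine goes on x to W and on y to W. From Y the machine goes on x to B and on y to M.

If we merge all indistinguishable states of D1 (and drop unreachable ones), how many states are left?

First remove the unreachable states {K,L,W}; 6 states remain.
Start with accepting vs non-accepting: {A,I,M,S,Y} | {B}.
Split {A,I,M,S,Y} by δ(·,x) → {I,S,Y} and {A,M}.
The partition is now stable with 3 blocks: {I,S,Y} | {B} | {A,M}.

3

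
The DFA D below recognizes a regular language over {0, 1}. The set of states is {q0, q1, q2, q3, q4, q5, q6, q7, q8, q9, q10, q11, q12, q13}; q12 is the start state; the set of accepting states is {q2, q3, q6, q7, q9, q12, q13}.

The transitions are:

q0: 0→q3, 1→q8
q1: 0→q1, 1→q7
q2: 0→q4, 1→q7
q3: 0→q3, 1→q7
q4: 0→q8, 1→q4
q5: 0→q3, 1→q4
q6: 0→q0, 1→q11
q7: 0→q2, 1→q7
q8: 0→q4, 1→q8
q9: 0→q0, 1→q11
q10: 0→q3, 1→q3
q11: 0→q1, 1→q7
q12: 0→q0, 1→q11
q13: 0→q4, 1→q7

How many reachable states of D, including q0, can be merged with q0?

Reachable states from the start: {q0,q1,q2,q3,q4,q7,q8,q11,q12}. Unreachable: {q5,q6,q9,q10,q13} — drop them.
Start with accepting vs non-accepting: {q2,q3,q7,q12} | {q0,q1,q4,q8,q11}.
Refine {q2,q3,q7,q12} on symbol 0: members go to different blocks, giving {q2,q12} and {q3,q7}.
Refine {q2,q12} on symbol 1: members go to different blocks, giving {q2} and {q12}.
Refine {q0,q1,q4,q8,q11} on symbol 0: members go to different blocks, giving {q1,q4,q8,q11} and {q0}.
Refine {q1,q4,q8,q11} on symbol 1: members go to different blocks, giving {q1,q11} and {q4,q8}.
Refine {q3,q7} on symbol 0: members go to different blocks, giving {q3} and {q7}.
The partition is now stable with 7 blocks: {q2} | {q1,q11} | {q3} | {q12} | {q0} | {q4,q8} | {q7}.
The equivalence class containing q0 is {q0}, of size 1.

1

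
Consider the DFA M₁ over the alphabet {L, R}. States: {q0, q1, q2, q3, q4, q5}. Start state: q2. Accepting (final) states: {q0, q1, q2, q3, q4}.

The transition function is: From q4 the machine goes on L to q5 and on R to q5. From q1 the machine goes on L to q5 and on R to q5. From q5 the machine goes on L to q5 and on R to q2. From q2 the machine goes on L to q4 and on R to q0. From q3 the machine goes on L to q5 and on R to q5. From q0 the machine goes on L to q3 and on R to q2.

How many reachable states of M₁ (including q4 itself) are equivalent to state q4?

First remove the unreachable states {q1}; 5 states remain.
Start with accepting vs non-accepting: {q0,q2,q3,q4} | {q5}.
Split {q0,q2,q3,q4} by δ(·,L) → {q0,q2} and {q3,q4}.
Stable partition: {q0,q2} | {q5} | {q3,q4} — 3 equivalence classes.
The equivalence class containing q4 is {q3,q4}, of size 2.

2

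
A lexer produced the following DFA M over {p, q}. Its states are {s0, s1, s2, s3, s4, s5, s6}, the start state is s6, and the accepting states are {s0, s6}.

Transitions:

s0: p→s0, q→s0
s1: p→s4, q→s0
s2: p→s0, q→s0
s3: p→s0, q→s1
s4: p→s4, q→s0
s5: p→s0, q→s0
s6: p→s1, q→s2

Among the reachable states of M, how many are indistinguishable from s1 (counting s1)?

First remove the unreachable states {s3,s5}; 5 states remain.
Initial partition by acceptance: {s0,s6} | {s1,s2,s4}.
Refine {s0,s6} on symbol p: members go to different blocks, giving {s0} and {s6}.
On input p, block {s1,s2,s4} splits into {s1,s4} and {s2}.
The partition is now stable with 4 blocks: {s0} | {s1,s4} | {s6} | {s2}.
State s1 belongs to the block {s1,s4}, which has 2 states.

2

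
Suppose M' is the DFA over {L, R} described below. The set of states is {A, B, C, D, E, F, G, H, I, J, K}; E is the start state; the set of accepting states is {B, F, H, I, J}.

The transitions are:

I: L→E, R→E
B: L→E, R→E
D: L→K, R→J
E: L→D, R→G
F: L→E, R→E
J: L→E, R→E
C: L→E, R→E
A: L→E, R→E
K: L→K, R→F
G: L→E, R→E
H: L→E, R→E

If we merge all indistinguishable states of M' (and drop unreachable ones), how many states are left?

States {A,B,C,H,I} cannot be reached from the start state, so discard them.
P0 = {F,J} | {D,E,G,K}.
On input R, block {D,E,G,K} splits into {D,K} and {E,G}.
Refine {E,G} on symbol L: members go to different blocks, giving {E} and {G}.
Stable partition: {F,J} | {D,K} | {E} | {G} — 4 equivalence classes.

4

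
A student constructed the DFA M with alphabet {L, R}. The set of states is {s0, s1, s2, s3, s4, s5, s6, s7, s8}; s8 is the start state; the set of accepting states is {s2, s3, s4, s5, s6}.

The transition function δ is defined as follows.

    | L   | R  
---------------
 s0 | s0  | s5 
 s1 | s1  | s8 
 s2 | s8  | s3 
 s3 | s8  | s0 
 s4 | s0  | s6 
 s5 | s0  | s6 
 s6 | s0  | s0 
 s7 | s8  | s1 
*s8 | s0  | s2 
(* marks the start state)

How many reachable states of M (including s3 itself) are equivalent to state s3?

2

First remove the unreachable states {s1,s4,s7}; 6 states remain.
Initial partition by acceptance: {s2,s3,s5,s6} | {s0,s8}.
On input R, block {s2,s3,s5,s6} splits into {s2,s5} and {s3,s6}.
The partition is now stable with 3 blocks: {s2,s5} | {s0,s8} | {s3,s6}.
The equivalence class containing s3 is {s3,s6}, of size 2.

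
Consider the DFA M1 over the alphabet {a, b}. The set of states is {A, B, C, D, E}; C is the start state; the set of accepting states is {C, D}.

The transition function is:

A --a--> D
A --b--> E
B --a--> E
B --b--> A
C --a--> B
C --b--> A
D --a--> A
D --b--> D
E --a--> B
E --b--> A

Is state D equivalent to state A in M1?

No

All states are reachable from the start state.
P0 = {C,D} | {A,B,E}.
On input b, block {C,D} splits into {C} and {D}.
Split {A,B,E} by δ(·,a) → {B,E} and {A}.
No further refinement is possible. Final partition (4 blocks): {C} | {B,E} | {D} | {A}.
D and A end up in different blocks, so they are distinguishable. For instance, the string 'ε' is accepted from only D.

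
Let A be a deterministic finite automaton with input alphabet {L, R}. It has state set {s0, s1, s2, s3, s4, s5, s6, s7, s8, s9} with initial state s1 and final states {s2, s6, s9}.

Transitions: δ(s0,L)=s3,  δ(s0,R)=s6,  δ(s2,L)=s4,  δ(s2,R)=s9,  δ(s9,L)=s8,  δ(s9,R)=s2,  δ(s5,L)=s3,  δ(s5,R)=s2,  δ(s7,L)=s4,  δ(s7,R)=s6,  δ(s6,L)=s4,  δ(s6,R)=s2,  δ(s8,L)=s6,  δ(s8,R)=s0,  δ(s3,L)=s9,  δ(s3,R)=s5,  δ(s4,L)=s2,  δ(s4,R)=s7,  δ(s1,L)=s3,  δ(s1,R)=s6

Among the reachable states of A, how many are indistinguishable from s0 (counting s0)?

4

Every state is reachable, so we keep all 10.
P0 = {s2,s6,s9} | {s0,s1,s3,s4,s5,s7,s8}.
On input L, block {s0,s1,s3,s4,s5,s7,s8} splits into {s0,s1,s5,s7} and {s3,s4,s8}.
No further refinement is possible. Final partition (3 blocks): {s2,s6,s9} | {s0,s1,s5,s7} | {s3,s4,s8}.
The equivalence class containing s0 is {s0,s1,s5,s7}, of size 4.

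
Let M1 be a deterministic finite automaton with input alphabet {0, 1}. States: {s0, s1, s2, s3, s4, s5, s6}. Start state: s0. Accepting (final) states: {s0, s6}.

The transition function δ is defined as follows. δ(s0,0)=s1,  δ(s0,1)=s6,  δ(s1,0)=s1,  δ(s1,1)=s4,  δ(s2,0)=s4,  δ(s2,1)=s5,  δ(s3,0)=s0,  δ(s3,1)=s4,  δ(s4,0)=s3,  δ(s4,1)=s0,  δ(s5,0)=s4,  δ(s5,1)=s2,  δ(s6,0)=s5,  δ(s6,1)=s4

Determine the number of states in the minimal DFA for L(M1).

6

All states are reachable from the start state.
Start with accepting vs non-accepting: {s0,s6} | {s1,s2,s3,s4,s5}.
On input 1, block {s0,s6} splits into {s0} and {s6}.
Refine {s1,s2,s3,s4,s5} on symbol 0: members go to different blocks, giving {s1,s2,s4,s5} and {s3}.
On input 0, block {s1,s2,s4,s5} splits into {s1,s2,s5} and {s4}.
Refine {s1,s2,s5} on symbol 0: members go to different blocks, giving {s2,s5} and {s1}.
Stable partition: {s0} | {s2,s5} | {s6} | {s3} | {s4} | {s1} — 6 equivalence classes.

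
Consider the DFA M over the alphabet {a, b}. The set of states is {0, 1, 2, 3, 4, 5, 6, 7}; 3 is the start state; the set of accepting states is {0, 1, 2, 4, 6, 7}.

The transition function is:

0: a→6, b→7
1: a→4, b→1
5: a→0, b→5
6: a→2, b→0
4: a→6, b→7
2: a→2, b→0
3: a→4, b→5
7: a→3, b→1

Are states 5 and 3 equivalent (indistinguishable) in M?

Yes

All states are reachable from the start state.
Initial partition by acceptance: {0,1,2,4,6,7} | {3,5}.
Refine {0,1,2,4,6,7} on symbol a: members go to different blocks, giving {0,1,2,4,6} and {7}.
Refine {0,1,2,4,6} on symbol b: members go to different blocks, giving {1,2,6} and {0,4}.
On input a, block {1,2,6} splits into {2,6} and {1}.
No further refinement is possible. Final partition (5 blocks): {2,6} | {3,5} | {7} | {0,4} | {1}.
5 and 3 lie in the same block of the stable partition, so they are equivalent — no string distinguishes them.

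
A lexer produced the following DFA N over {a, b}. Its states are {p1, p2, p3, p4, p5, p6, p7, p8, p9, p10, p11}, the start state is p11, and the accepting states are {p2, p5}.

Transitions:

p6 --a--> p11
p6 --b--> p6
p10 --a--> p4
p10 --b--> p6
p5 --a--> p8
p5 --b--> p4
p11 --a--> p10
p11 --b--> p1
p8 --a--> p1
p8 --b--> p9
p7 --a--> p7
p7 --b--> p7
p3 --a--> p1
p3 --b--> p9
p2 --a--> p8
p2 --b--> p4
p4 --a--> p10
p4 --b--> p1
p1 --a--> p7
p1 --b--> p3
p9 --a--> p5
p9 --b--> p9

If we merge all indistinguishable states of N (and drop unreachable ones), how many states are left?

7

States {p2} cannot be reached from the start state, so discard them.
Initial partition by acceptance: {p5} | {p1,p3,p4,p6,p7,p8,p9,p10,p11}.
Refine {p1,p3,p4,p6,p7,p8,p9,p10,p11} on symbol a: members go to different blocks, giving {p1,p3,p4,p6,p7,p8,p10,p11} and {p9}.
Split {p1,p3,p4,p6,p7,p8,p10,p11} by δ(·,b) → {p1,p4,p6,p7,p10,p11} and {p3,p8}.
Refine {p1,p4,p6,p7,p10,p11} on symbol b: members go to different blocks, giving {p4,p6,p7,p10,p11} and {p1}.
Split {p4,p6,p7,p10,p11} by δ(·,b) → {p6,p7,p10} and {p4,p11}.
Refine {p6,p7,p10} on symbol a: members go to different blocks, giving {p6,p10} and {p7}.
No further refinement is possible. Final partition (7 blocks): {p5} | {p6,p10} | {p9} | {p3,p8} | {p1} | {p4,p11} | {p7}.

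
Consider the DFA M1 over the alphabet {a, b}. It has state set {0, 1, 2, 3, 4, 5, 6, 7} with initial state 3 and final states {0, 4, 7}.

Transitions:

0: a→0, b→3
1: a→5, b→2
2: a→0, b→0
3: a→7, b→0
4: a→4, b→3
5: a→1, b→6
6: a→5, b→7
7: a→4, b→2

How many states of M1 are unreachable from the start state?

Starting at 3 and following transitions, the reachable set is {0, 2, 3, 4, 7}. That leaves 1, 5, 6 unreachable — 3 in total.

3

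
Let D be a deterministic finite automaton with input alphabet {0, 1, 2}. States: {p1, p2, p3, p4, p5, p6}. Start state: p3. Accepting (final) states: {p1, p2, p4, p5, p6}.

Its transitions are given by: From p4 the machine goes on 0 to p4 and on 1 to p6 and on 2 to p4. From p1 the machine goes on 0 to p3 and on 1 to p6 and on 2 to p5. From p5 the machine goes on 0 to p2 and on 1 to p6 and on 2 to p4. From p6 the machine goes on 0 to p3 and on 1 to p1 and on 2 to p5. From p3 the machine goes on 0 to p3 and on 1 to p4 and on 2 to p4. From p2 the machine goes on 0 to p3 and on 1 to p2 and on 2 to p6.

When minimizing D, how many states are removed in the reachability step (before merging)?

Every one of the 6 states is reachable from p3.

0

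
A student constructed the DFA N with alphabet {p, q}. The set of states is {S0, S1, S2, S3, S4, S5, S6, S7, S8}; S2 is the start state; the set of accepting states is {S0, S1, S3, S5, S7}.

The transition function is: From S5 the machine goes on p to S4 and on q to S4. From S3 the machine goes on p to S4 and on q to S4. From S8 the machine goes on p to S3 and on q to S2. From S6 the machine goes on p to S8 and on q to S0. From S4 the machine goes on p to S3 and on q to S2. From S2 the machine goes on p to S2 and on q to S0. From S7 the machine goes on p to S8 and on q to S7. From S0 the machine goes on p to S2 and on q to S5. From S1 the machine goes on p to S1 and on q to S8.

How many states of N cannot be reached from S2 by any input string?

Starting at S2 and following transitions, the reachable set is {S0, S2, S3, S4, S5}. That leaves S1, S6, S7, S8 unreachable — 4 in total.

4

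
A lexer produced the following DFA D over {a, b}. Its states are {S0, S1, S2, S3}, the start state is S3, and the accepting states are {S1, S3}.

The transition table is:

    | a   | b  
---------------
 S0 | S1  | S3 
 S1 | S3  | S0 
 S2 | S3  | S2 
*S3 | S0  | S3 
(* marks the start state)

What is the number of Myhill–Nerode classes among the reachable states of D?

3

First remove the unreachable states {S2}; 3 states remain.
Start with accepting vs non-accepting: {S1,S3} | {S0}.
On input a, block {S1,S3} splits into {S1} and {S3}.
Stable partition: {S1} | {S0} | {S3} — 3 equivalence classes.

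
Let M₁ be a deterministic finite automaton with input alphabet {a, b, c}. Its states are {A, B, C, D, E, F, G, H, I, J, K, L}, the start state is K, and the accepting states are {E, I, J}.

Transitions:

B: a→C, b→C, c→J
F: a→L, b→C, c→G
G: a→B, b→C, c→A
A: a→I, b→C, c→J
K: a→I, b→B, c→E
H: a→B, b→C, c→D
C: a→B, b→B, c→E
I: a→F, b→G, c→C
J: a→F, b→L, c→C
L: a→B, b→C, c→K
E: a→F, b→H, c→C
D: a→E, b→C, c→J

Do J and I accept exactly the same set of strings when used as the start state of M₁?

All states are reachable from the start state.
Start with accepting vs non-accepting: {E,I,J} | {A,B,C,D,F,G,H,K,L}.
Split {A,B,C,D,F,G,H,K,L} by δ(·,a) → {B,C,F,G,H,L} and {A,D,K}.
Refine {B,C,F,G,H,L} on symbol c: members go to different blocks, giving {G,H,L} and {B,C} and {F}.
No further refinement is possible. Final partition (5 blocks): {E,I,J} | {G,H,L} | {A,D,K} | {B,C} | {F}.
J and I lie in the same block of the stable partition, so they are equivalent — no string distinguishes them.

Yes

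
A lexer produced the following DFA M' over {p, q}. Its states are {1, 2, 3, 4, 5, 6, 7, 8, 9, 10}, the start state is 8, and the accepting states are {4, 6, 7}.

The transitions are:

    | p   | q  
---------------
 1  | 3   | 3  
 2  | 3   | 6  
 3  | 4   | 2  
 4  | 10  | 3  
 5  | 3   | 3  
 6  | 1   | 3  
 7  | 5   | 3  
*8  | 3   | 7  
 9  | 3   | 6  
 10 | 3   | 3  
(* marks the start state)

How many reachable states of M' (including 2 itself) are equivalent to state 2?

States {9} cannot be reached from the start state, so discard them.
P0 = {4,6,7} | {1,2,3,5,8,10}.
Split {1,2,3,5,8,10} by δ(·,p) → {1,2,5,8,10} and {3}.
On input q, block {1,2,5,8,10} splits into {1,5,10} and {2,8}.
No further refinement is possible. Final partition (4 blocks): {4,6,7} | {1,5,10} | {3} | {2,8}.
State 2 belongs to the block {2,8}, which has 2 states.

2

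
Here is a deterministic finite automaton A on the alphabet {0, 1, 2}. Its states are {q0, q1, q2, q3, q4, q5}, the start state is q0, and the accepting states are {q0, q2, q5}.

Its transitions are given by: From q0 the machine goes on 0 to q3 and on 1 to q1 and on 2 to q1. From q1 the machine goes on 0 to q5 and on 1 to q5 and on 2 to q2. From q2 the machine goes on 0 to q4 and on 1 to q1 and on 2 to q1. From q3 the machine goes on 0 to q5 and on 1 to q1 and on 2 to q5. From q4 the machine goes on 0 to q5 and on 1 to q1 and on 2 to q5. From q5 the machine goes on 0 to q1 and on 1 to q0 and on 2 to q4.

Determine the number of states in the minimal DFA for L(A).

Initial partition by acceptance: {q0,q2,q5} | {q1,q3,q4}.
Refine {q0,q2,q5} on symbol 1: members go to different blocks, giving {q0,q2} and {q5}.
On input 1, block {q1,q3,q4} splits into {q3,q4} and {q1}.
The partition is now stable with 4 blocks: {q0,q2} | {q3,q4} | {q5} | {q1}.

4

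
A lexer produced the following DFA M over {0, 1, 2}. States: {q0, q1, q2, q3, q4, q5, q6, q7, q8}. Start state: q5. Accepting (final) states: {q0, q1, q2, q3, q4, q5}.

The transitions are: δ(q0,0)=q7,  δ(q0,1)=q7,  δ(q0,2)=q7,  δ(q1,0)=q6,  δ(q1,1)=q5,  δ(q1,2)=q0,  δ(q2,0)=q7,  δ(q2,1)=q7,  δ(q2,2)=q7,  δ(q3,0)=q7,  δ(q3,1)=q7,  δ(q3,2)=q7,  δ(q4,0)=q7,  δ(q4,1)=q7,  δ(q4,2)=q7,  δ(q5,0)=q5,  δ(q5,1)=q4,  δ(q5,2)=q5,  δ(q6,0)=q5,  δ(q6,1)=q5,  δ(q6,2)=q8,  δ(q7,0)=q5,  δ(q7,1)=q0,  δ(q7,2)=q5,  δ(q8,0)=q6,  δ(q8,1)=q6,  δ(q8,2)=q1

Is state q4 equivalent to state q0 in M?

Yes

First remove the unreachable states {q1,q2,q3,q6,q8}; 4 states remain.
P0 = {q0,q4,q5} | {q7}.
On input 0, block {q0,q4,q5} splits into {q0,q4} and {q5}.
No further refinement is possible. Final partition (3 blocks): {q0,q4} | {q7} | {q5}.
q4 and q0 lie in the same block of the stable partition, so they are equivalent — no string distinguishes them.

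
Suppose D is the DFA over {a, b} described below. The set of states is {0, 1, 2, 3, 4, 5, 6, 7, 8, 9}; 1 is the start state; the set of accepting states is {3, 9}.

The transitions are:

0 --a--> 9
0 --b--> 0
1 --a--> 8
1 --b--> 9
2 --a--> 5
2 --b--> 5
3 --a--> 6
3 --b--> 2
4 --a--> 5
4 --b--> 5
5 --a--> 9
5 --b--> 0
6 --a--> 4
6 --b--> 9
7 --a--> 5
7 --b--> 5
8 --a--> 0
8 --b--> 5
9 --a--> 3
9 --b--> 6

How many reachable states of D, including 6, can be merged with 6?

First remove the unreachable states {7}; 9 states remain.
Initial partition by acceptance: {3,9} | {0,1,2,4,5,6,8}.
Split {3,9} by δ(·,a) → {3} and {9}.
Split {0,1,2,4,5,6,8} by δ(·,a) → {1,2,4,6,8} and {0,5}.
Split {1,2,4,6,8} by δ(·,a) → {2,4,8} and {1,6}.
Stable partition: {3} | {2,4,8} | {9} | {0,5} | {1,6} — 5 equivalence classes.
The equivalence class containing 6 is {1,6}, of size 2.

2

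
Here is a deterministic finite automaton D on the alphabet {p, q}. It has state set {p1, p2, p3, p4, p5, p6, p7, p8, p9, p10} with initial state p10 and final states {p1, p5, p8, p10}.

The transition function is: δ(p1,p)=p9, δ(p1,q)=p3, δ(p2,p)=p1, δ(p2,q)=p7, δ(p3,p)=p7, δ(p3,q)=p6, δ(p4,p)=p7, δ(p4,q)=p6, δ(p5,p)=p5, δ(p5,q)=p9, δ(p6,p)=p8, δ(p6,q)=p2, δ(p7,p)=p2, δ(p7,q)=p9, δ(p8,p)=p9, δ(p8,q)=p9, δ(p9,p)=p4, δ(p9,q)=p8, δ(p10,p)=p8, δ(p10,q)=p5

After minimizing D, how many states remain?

All states are reachable from the start state.
Start with accepting vs non-accepting: {p1,p5,p8,p10} | {p2,p3,p4,p6,p7,p9}.
Refine {p1,p5,p8,p10} on symbol p: members go to different blocks, giving {p1,p8} and {p5,p10}.
Refine {p2,p3,p4,p6,p7,p9} on symbol p: members go to different blocks, giving {p3,p4,p7,p9} and {p2,p6}.
On input p, block {p3,p4,p7,p9} splits into {p3,p4,p9} and {p7}.
Refine {p3,p4,p9} on symbol p: members go to different blocks, giving {p3,p4} and {p9}.
Split {p1,p8} by δ(·,q) → {p1} and {p8}.
Split {p5,p10} by δ(·,p) → {p5} and {p10}.
On input p, block {p2,p6} splits into {p2} and {p6}.
Stable partition: {p1} | {p3,p4} | {p5} | {p2} | {p7} | {p9} | {p8} | {p10} | {p6} — 9 equivalence classes.

9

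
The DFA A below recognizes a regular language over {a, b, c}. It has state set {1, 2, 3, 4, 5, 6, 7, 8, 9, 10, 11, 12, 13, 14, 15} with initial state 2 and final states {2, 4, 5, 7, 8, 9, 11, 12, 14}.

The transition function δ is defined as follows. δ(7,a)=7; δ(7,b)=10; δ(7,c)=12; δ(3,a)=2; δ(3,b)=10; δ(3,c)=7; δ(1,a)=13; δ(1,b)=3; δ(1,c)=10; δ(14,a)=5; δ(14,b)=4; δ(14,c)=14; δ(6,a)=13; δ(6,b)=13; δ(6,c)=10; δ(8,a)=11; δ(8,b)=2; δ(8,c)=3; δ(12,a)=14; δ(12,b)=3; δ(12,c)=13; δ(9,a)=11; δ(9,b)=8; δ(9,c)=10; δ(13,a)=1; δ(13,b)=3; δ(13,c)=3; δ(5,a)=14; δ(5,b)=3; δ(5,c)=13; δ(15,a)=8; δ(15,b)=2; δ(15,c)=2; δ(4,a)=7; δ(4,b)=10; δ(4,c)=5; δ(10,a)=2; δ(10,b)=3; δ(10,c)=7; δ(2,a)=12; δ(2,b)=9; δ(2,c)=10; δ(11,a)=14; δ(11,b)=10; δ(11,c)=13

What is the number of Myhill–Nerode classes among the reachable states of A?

6

States {6,15} cannot be reached from the start state, so discard them.
P0 = {2,4,5,7,8,9,11,12,14} | {1,3,10,13}.
Split {2,4,5,7,8,9,11,12,14} by δ(·,b) → {4,5,7,11,12} and {2,8,9,14}.
Split {4,5,7,11,12} by δ(·,a) → {5,11,12} and {4,7}.
Refine {1,3,10,13} on symbol a: members go to different blocks, giving {1,13} and {3,10}.
Split {2,8,9,14} by δ(·,b) → {2,8,9} and {14}.
No further refinement is possible. Final partition (6 blocks): {5,11,12} | {1,13} | {2,8,9} | {4,7} | {3,10} | {14}.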